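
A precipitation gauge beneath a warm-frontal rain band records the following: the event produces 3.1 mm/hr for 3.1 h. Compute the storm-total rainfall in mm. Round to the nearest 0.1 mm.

total ≈ 9.6 mm

Total = Σ Rᵢ Δtᵢ = 3.1 × 3.1
      = 9.61 = 9.6 mm.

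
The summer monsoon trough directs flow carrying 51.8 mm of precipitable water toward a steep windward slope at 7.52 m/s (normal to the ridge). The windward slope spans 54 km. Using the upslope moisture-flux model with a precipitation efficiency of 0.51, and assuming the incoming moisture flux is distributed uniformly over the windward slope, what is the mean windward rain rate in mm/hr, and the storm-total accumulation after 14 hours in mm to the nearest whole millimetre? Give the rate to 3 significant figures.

R ≈ 13.2 mm/hr; total ≈ 185 mm

Incoming column moisture flux per unit ridge length: F = V × PW = 7.52 × 51.8 = 389.536 mm·m/s.
Spread over the 54 km slope with efficiency ε = 0.51: R = ε·F/W = 0.51 × 389.536 / 54000 m = 3.679e-03 mm/s.
R = 3.679e-03 × 3600 = 13.2 mm/hr.
Over 14 h: total = 13.2 × 14 = 184.8 ≈ 185 mm.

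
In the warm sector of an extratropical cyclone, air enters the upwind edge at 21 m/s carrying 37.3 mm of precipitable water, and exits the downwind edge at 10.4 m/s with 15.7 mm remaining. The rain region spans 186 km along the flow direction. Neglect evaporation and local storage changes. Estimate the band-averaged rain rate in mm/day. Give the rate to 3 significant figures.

Column moisture flux per unit crosswind length is F = V × PW.
Inflow: F_in = 21 × 37.3 = 783.3 mm·m/s
Outflow: F_out = 10.4 × 15.7 = 163.28 mm·m/s
Steady-state rate R = (F_in − F_out)/L = (783.3 − 163.28) / 186000 m = 3.333e-03 mm/s.
R = 3.333e-03 × 3600 × 24 = 288 mm/day.

R ≈ 288 mm/day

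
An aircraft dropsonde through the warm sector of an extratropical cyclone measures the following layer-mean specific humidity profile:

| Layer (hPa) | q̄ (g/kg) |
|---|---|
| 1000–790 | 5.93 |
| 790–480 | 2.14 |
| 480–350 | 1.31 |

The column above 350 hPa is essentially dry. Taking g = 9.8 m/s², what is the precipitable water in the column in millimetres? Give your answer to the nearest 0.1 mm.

PW ≈ 21.2 mm

Precipitable water is the column-integrated vapour mass per unit area: PW = (1/g) Σ q̄ Δp, with q in kg/kg and Δp in Pa (1 kg/m² of water = 1 mm).
Layer 1000–790 hPa: Δp = 210 hPa = 21000 Pa, q̄ = 0.00593 kg/kg → 0.00593 × 21000 / 9.8 = 12.71 mm
Layer 790–480 hPa: Δp = 310 hPa = 31000 Pa, q̄ = 0.00214 kg/kg → 0.00214 × 31000 / 9.8 = 6.77 mm
Layer 480–350 hPa: Δp = 130 hPa = 13000 Pa, q̄ = 0.00131 kg/kg → 0.00131 × 13000 / 9.8 = 1.74 mm
PW = 12.71 + 6.77 + 1.74 = 21.22 ≈ 21.2 mm.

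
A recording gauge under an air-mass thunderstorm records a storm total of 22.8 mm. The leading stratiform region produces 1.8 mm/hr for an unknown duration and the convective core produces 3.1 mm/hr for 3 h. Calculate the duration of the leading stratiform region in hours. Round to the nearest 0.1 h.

duration ≈ 7.5 h

Known phases: 3.1 × 3 = 9.3 mm.
Remaining depth = 22.8 − 9.3 = 13.5 mm.
Duration = 13.5 / 1.8 = 7.5 h.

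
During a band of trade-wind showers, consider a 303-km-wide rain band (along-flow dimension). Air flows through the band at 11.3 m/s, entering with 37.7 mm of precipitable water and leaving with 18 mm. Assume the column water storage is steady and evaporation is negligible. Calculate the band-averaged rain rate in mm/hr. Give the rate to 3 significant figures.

R ≈ 2.64 mm/hr

Column moisture flux per unit crosswind length is F = V × PW.
Inflow: F_in = 11.3 × 37.7 = 426.01 mm·m/s
Outflow: F_out = 11.3 × 18 = 203.4 mm·m/s
Steady-state rate R = (F_in − F_out)/L = (426.01 − 203.4) / 303000 m = 7.347e-04 mm/s.
R = 7.347e-04 × 3600 = 2.64 mm/hr.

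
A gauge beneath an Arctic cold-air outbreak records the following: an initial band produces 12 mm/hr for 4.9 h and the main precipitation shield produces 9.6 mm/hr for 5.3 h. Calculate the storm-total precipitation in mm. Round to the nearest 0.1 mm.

Total = Σ Rᵢ Δtᵢ = 12 × 4.9 + 9.6 × 5.3
      = 58.8 + 50.88 = 109.7 mm.

total ≈ 109.7 mm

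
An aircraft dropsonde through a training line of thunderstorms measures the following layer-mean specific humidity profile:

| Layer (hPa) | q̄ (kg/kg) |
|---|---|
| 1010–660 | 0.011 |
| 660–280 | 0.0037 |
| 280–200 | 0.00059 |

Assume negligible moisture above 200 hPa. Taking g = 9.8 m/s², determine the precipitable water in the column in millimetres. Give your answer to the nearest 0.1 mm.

Precipitable water is the column-integrated vapour mass per unit area: PW = (1/g) Σ q̄ Δp, with q in kg/kg and Δp in Pa (1 kg/m² of water = 1 mm).
Layer 1010–660 hPa: Δp = 350 hPa = 35000 Pa, q̄ = 0.011 kg/kg → 0.011 × 35000 / 9.8 = 39.29 mm
Layer 660–280 hPa: Δp = 380 hPa = 38000 Pa, q̄ = 0.0037 kg/kg → 0.0037 × 38000 / 9.8 = 14.35 mm
Layer 280–200 hPa: Δp = 80 hPa = 8000 Pa, q̄ = 0.00059 kg/kg → 0.00059 × 8000 / 9.8 = 0.48 mm
PW = 39.29 + 14.35 + 0.48 = 54.12 ≈ 54.1 mm.

PW ≈ 54.1 mm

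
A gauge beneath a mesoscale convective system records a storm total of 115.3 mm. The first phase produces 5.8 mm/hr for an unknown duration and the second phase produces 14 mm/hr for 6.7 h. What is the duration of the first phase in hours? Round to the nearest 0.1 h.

Known phases: 14 × 6.7 = 93.8 mm.
Remaining depth = 115.3 − 93.8 = 21.5 mm.
Duration = 21.5 / 5.8 = 3.7 h.

duration ≈ 3.7 h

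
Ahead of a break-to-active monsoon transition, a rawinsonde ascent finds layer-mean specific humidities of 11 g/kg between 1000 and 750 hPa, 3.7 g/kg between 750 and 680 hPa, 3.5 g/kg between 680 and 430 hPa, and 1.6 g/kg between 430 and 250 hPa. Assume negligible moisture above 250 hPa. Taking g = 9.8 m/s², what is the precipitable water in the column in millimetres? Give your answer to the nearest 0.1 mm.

Precipitable water is the column-integrated vapour mass per unit area: PW = (1/g) Σ q̄ Δp, with q in kg/kg and Δp in Pa (1 kg/m² of water = 1 mm).
Layer 1000–750 hPa: Δp = 250 hPa = 25000 Pa, q̄ = 0.011 kg/kg → 0.011 × 25000 / 9.8 = 28.06 mm
Layer 750–680 hPa: Δp = 70 hPa = 7000 Pa, q̄ = 0.0037 kg/kg → 0.0037 × 7000 / 9.8 = 2.64 mm
Layer 680–430 hPa: Δp = 250 hPa = 25000 Pa, q̄ = 0.0035 kg/kg → 0.0035 × 25000 / 9.8 = 8.93 mm
Layer 430–250 hPa: Δp = 180 hPa = 18000 Pa, q̄ = 0.0016 kg/kg → 0.0016 × 18000 / 9.8 = 2.94 mm
PW = 28.06 + 2.64 + 8.93 + 2.94 = 42.57 ≈ 42.6 mm.

PW ≈ 42.6 mm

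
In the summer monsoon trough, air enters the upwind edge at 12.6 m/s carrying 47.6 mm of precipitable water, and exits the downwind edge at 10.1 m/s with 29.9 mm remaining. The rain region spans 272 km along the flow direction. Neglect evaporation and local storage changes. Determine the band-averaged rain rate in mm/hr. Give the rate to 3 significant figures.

Column moisture flux per unit crosswind length is F = V × PW.
Inflow: F_in = 12.6 × 47.6 = 599.76 mm·m/s
Outflow: F_out = 10.1 × 29.9 = 301.99 mm·m/s
Steady-state rate R = (F_in − F_out)/L = (599.76 − 301.99) / 272000 m = 1.095e-03 mm/s.
R = 1.095e-03 × 3600 = 3.94 mm/hr.

R ≈ 3.94 mm/hr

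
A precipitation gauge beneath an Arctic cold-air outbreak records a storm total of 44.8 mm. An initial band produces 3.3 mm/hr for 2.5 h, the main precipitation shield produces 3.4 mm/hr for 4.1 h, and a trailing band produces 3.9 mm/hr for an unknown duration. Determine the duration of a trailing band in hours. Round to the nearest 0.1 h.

Known phases: 3.3 × 2.5 + 3.4 × 4.1 = 8.25 + 13.94 = 22.19 mm.
Remaining depth = 44.8 − 22.19 = 22.61 mm.
Duration = 22.61 / 3.9 = 5.8 h.

duration ≈ 5.8 h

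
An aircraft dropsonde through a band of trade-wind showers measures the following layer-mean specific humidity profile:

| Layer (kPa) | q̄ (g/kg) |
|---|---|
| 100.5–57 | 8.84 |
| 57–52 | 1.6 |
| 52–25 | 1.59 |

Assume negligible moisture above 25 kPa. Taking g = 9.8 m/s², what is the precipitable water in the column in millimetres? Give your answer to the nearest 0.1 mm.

PW ≈ 44.4 mm

Precipitable water is the column-integrated vapour mass per unit area: PW = (1/g) Σ q̄ Δp, with q in kg/kg and Δp in Pa (1 kg/m² of water = 1 mm).
Layer 100.5–57 kPa: Δp = 435 hPa = 43500 Pa, q̄ = 0.00884 kg/kg → 0.00884 × 43500 / 9.8 = 39.24 mm
Layer 57–52 kPa: Δp = 50 hPa = 5000 Pa, q̄ = 0.0016 kg/kg → 0.0016 × 5000 / 9.8 = 0.82 mm
Layer 52–25 kPa: Δp = 270 hPa = 27000 Pa, q̄ = 0.00159 kg/kg → 0.00159 × 27000 / 9.8 = 4.38 mm
PW = 39.24 + 0.82 + 4.38 = 44.44 ≈ 44.4 mm.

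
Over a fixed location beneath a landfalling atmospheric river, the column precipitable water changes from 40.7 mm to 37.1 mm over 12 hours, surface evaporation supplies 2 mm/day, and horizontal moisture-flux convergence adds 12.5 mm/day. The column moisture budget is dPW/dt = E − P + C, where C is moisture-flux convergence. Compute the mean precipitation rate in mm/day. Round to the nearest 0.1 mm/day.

dPW/dt = (37.1 − 40.7) mm / (12/24 day) = -7.200 mm/day.
P = E + C − dPW/dt = 2 + (12.5) − (-7.200) = 21.7 mm/day.

P ≈ 21.7 mm/day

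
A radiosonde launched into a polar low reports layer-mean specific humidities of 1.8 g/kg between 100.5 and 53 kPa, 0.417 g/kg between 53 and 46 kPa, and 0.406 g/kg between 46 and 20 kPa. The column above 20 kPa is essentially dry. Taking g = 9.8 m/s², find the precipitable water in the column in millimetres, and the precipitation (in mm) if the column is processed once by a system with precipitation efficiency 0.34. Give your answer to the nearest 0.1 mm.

PW ≈ 10.1 mm; precipitation ≈ 3.4 mm

Precipitable water is the column-integrated vapour mass per unit area: PW = (1/g) Σ q̄ Δp, with q in kg/kg and Δp in Pa (1 kg/m² of water = 1 mm).
Layer 100.5–53 kPa: Δp = 475 hPa = 47500 Pa, q̄ = 0.0018 kg/kg → 0.0018 × 47500 / 9.8 = 8.72 mm
Layer 53–46 kPa: Δp = 70 hPa = 7000 Pa, q̄ = 0.000417 kg/kg → 0.000417 × 7000 / 9.8 = 0.30 mm
Layer 46–20 kPa: Δp = 260 hPa = 26000 Pa, q̄ = 0.000406 kg/kg → 0.000406 × 26000 / 9.8 = 1.08 mm
PW = 8.72 + 0.30 + 1.08 = 10.10 ≈ 10.1 mm.
Precipitation = ε × PW = 0.34 × 10.1 = 3.4 mm.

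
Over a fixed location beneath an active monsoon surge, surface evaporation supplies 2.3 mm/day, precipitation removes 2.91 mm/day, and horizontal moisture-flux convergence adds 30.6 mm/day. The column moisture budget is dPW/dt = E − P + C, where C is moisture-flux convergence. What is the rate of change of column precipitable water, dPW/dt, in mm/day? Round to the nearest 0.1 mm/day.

dPW/dt = E − P + C = 2.3 − 2.91 + (30.6) = 30.0 mm/day.

dPW/dt ≈ 30.0 mm/day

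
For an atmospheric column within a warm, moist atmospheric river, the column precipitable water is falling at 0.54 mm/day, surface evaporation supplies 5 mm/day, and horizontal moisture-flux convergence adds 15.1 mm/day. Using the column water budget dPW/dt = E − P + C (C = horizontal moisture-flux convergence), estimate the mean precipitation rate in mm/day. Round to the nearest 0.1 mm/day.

dPW/dt = -0.54 mm/day.
P = E + C − dPW/dt = 5 + (15.1) − (-0.54) = 20.6 mm/day.

P ≈ 20.6 mm/day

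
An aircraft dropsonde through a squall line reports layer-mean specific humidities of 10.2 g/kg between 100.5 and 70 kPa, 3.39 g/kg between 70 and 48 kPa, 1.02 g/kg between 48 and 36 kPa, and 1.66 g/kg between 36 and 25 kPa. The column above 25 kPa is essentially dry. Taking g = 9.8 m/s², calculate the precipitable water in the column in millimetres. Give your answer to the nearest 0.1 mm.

PW ≈ 42.5 mm

Precipitable water is the column-integrated vapour mass per unit area: PW = (1/g) Σ q̄ Δp, with q in kg/kg and Δp in Pa (1 kg/m² of water = 1 mm).
Layer 100.5–70 kPa: Δp = 305 hPa = 30500 Pa, q̄ = 0.0102 kg/kg → 0.0102 × 30500 / 9.8 = 31.74 mm
Layer 70–48 kPa: Δp = 220 hPa = 22000 Pa, q̄ = 0.00339 kg/kg → 0.00339 × 22000 / 9.8 = 7.61 mm
Layer 48–36 kPa: Δp = 120 hPa = 12000 Pa, q̄ = 0.00102 kg/kg → 0.00102 × 12000 / 9.8 = 1.25 mm
Layer 36–25 kPa: Δp = 110 hPa = 11000 Pa, q̄ = 0.00166 kg/kg → 0.00166 × 11000 / 9.8 = 1.86 mm
PW = 31.74 + 7.61 + 1.25 + 1.86 = 42.46 ≈ 42.5 mm.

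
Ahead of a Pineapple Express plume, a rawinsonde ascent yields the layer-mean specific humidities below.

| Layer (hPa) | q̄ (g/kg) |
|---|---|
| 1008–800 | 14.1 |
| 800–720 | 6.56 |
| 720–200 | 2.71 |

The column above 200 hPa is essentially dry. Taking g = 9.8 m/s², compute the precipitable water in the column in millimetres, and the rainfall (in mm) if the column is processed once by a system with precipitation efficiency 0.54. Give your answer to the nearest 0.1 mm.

PW ≈ 49.7 mm; rainfall ≈ 26.8 mm

Precipitable water is the column-integrated vapour mass per unit area: PW = (1/g) Σ q̄ Δp, with q in kg/kg and Δp in Pa (1 kg/m² of water = 1 mm).
Layer 1008–800 hPa: Δp = 208 hPa = 20800 Pa, q̄ = 0.0141 kg/kg → 0.0141 × 20800 / 9.8 = 29.93 mm
Layer 800–720 hPa: Δp = 80 hPa = 8000 Pa, q̄ = 0.00656 kg/kg → 0.00656 × 8000 / 9.8 = 5.36 mm
Layer 720–200 hPa: Δp = 520 hPa = 52000 Pa, q̄ = 0.00271 kg/kg → 0.00271 × 52000 / 9.8 = 14.38 mm
PW = 29.93 + 5.36 + 14.38 = 49.67 ≈ 49.7 mm.
Rainfall = ε × PW = 0.54 × 49.7 = 26.8 mm.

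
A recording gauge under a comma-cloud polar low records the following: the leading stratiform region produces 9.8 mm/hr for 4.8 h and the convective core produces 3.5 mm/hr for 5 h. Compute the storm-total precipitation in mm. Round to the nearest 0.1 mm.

total ≈ 64.5 mm

Total = Σ Rᵢ Δtᵢ = 9.8 × 4.8 + 3.5 × 5
      = 47.04 + 17.5 = 64.5 mm.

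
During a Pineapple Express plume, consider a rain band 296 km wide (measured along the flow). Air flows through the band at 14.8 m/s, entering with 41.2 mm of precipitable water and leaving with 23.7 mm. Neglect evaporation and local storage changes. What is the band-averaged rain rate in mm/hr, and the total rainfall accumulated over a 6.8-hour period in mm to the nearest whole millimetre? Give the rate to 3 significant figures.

R ≈ 3.15 mm/hr; total ≈ 21 mm

Column moisture flux per unit crosswind length is F = V × PW.
Inflow: F_in = 14.8 × 41.2 = 609.76 mm·m/s
Outflow: F_out = 14.8 × 23.7 = 350.76 mm·m/s
Steady-state rate R = (F_in − F_out)/L = (609.76 − 350.76) / 296000 m = 8.750e-04 mm/s.
R = 8.750e-04 × 3600 = 3.15 mm/hr.
Over 6.8 h: total = 3.15 × 6.8 = 21.42 ≈ 21 mm.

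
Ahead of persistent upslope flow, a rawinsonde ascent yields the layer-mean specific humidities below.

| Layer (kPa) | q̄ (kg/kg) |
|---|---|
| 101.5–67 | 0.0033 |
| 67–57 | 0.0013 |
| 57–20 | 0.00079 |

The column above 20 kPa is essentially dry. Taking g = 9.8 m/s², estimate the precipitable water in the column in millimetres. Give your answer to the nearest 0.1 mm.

PW ≈ 15.9 mm

Precipitable water is the column-integrated vapour mass per unit area: PW = (1/g) Σ q̄ Δp, with q in kg/kg and Δp in Pa (1 kg/m² of water = 1 mm).
Layer 101.5–67 kPa: Δp = 345 hPa = 34500 Pa, q̄ = 0.0033 kg/kg → 0.0033 × 34500 / 9.8 = 11.62 mm
Layer 67–57 kPa: Δp = 100 hPa = 10000 Pa, q̄ = 0.0013 kg/kg → 0.0013 × 10000 / 9.8 = 1.33 mm
Layer 57–20 kPa: Δp = 370 hPa = 37000 Pa, q̄ = 0.00079 kg/kg → 0.00079 × 37000 / 9.8 = 2.98 mm
PW = 11.62 + 1.33 + 2.98 = 15.93 ≈ 15.9 mm.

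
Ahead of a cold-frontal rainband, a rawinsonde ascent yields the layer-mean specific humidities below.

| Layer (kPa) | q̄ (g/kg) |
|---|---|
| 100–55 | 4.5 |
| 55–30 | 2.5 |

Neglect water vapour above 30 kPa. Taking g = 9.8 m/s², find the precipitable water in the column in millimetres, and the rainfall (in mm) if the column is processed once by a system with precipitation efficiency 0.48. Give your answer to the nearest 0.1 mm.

PW ≈ 27.0 mm; rainfall ≈ 13.0 mm

Precipitable water is the column-integrated vapour mass per unit area: PW = (1/g) Σ q̄ Δp, with q in kg/kg and Δp in Pa (1 kg/m² of water = 1 mm).
Layer 100–55 kPa: Δp = 450 hPa = 45000 Pa, q̄ = 0.0045 kg/kg → 0.0045 × 45000 / 9.8 = 20.66 mm
Layer 55–30 kPa: Δp = 250 hPa = 25000 Pa, q̄ = 0.0025 kg/kg → 0.0025 × 25000 / 9.8 = 6.38 mm
PW = 20.66 + 6.38 = 27.04 ≈ 27.0 mm.
Rainfall = ε × PW = 0.48 × 27.0 = 13.0 mm.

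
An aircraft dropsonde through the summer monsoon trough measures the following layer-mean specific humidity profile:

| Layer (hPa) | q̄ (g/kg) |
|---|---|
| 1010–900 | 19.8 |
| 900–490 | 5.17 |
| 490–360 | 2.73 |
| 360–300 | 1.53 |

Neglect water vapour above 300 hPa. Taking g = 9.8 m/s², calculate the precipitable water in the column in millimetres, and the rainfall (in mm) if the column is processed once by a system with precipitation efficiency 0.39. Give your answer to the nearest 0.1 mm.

PW ≈ 48.4 mm; rainfall ≈ 18.9 mm

Precipitable water is the column-integrated vapour mass per unit area: PW = (1/g) Σ q̄ Δp, with q in kg/kg and Δp in Pa (1 kg/m² of water = 1 mm).
Layer 1010–900 hPa: Δp = 110 hPa = 11000 Pa, q̄ = 0.0198 kg/kg → 0.0198 × 11000 / 9.8 = 22.22 mm
Layer 900–490 hPa: Δp = 410 hPa = 41000 Pa, q̄ = 0.00517 kg/kg → 0.00517 × 41000 / 9.8 = 21.63 mm
Layer 490–360 hPa: Δp = 130 hPa = 13000 Pa, q̄ = 0.00273 kg/kg → 0.00273 × 13000 / 9.8 = 3.62 mm
Layer 360–300 hPa: Δp = 60 hPa = 6000 Pa, q̄ = 0.00153 kg/kg → 0.00153 × 6000 / 9.8 = 0.94 mm
PW = 22.22 + 21.63 + 3.62 + 0.94 = 48.41 ≈ 48.4 mm.
Rainfall = ε × PW = 0.39 × 48.4 = 18.9 mm.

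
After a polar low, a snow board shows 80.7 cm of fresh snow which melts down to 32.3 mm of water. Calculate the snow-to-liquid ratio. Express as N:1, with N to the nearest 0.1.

ratio ≈ 25.0

Ratio = snow depth / SWE = 807 mm / 32.3 mm = 25.0, i.e. 25.0:1.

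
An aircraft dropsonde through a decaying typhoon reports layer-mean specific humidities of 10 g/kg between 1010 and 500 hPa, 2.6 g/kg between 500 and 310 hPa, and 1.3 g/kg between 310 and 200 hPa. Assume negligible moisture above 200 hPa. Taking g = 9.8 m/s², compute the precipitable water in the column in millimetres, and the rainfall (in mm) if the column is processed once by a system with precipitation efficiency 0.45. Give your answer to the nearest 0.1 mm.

Precipitable water is the column-integrated vapour mass per unit area: PW = (1/g) Σ q̄ Δp, with q in kg/kg and Δp in Pa (1 kg/m² of water = 1 mm).
Layer 1010–500 hPa: Δp = 510 hPa = 51000 Pa, q̄ = 0.01 kg/kg → 0.01 × 51000 / 9.8 = 52.04 mm
Layer 500–310 hPa: Δp = 190 hPa = 19000 Pa, q̄ = 0.0026 kg/kg → 0.0026 × 19000 / 9.8 = 5.04 mm
Layer 310–200 hPa: Δp = 110 hPa = 11000 Pa, q̄ = 0.0013 kg/kg → 0.0013 × 11000 / 9.8 = 1.46 mm
PW = 52.04 + 5.04 + 1.46 = 58.54 ≈ 58.5 mm.
Rainfall = ε × PW = 0.45 × 58.5 = 26.3 mm.

PW ≈ 58.5 mm; rainfall ≈ 26.3 mm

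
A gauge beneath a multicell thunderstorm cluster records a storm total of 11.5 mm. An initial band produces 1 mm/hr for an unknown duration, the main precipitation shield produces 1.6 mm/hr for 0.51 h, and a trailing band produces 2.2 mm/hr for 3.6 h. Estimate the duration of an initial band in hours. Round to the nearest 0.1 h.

duration ≈ 2.8 h

Known phases: 1.6 × 0.51 + 2.2 × 3.6 = 0.816 + 7.92 = 8.736 mm.
Remaining depth = 11.5 − 8.736 = 2.764 mm.
Duration = 2.764 / 1 = 2.8 h.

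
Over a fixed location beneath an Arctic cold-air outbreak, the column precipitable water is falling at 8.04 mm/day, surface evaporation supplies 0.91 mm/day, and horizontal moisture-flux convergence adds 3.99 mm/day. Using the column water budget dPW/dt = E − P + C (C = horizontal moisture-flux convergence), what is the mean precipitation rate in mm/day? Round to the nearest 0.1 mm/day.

dPW/dt = -8.04 mm/day.
P = E + C − dPW/dt = 0.91 + (3.99) − (-8.04) = 12.9 mm/day.

P ≈ 12.9 mm/day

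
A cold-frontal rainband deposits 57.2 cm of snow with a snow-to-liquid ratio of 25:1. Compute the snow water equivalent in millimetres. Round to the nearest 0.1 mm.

SWE ≈ 22.9 mm

SWE = snow depth / ratio = 57.2 cm / 25 = 2.288 cm = 22.9 mm.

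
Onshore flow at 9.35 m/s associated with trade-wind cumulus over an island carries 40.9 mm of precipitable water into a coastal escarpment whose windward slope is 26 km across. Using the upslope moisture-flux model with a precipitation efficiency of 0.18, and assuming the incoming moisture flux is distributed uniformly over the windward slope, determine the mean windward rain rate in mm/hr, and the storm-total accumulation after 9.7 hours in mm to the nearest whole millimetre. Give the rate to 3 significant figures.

R ≈ 9.53 mm/hr; total ≈ 92 mm

Incoming column moisture flux per unit ridge length: F = V × PW = 9.35 × 40.9 = 382.415 mm·m/s.
Spread over the 26 km slope with efficiency ε = 0.18: R = ε·F/W = 0.18 × 382.415 / 26000 m = 2.647e-03 mm/s.
R = 2.647e-03 × 3600 = 9.53 mm/hr.
Over 9.7 h: total = 9.53 × 9.7 = 92.441 ≈ 92 mm.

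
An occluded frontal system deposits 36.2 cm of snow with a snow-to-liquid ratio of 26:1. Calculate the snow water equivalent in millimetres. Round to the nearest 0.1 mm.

SWE = snow depth / ratio = 36.2 cm / 26 = 1.392 cm = 13.9 mm.

SWE ≈ 13.9 mm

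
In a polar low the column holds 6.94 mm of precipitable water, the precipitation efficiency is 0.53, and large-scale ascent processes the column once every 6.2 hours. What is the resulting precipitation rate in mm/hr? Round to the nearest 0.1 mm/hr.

R ≈ 0.6 mm/hr

Each overturning extracts ε × PW = 0.53 × 6.94 = 3.6782 mm.
Rate = ε·PW / τ = 3.6782 / 6.2 h = 0.6 mm/hr.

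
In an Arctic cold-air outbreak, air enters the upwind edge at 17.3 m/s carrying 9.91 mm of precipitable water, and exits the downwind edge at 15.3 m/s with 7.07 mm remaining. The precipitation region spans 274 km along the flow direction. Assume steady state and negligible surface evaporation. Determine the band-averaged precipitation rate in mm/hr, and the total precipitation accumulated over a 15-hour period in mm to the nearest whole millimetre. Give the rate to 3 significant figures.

Column moisture flux per unit crosswind length is F = V × PW.
Inflow: F_in = 17.3 × 9.91 = 171.443 mm·m/s
Outflow: F_out = 15.3 × 7.07 = 108.171 mm·m/s
Steady-state rate R = (F_in − F_out)/L = (171.443 − 108.171) / 274000 m = 2.309e-04 mm/s.
R = 2.309e-04 × 3600 = 0.831 mm/hr.
Over 15 h: total = 0.831 × 15 = 12.465 ≈ 12 mm.

R ≈ 0.831 mm/hr; total ≈ 12 mm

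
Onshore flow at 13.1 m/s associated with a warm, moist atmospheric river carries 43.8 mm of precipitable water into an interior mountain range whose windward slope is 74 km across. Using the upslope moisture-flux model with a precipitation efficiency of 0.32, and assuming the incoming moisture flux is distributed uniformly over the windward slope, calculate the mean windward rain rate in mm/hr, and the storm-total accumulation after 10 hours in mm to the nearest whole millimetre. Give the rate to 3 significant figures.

R ≈ 8.93 mm/hr; total ≈ 89 mm

Incoming column moisture flux per unit ridge length: F = V × PW = 13.1 × 43.8 = 573.78 mm·m/s.
Spread over the 74 km slope with efficiency ε = 0.32: R = ε·F/W = 0.32 × 573.78 / 74000 m = 2.481e-03 mm/s.
R = 2.481e-03 × 3600 = 8.93 mm/hr.
Over 10 h: total = 8.93 × 10 = 89.3 ≈ 89 mm.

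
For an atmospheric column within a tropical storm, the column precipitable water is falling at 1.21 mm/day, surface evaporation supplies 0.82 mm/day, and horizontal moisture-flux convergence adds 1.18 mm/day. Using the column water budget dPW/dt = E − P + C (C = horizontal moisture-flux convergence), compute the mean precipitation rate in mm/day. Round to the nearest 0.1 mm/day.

P ≈ 3.2 mm/day

dPW/dt = -1.21 mm/day.
P = E + C − dPW/dt = 0.82 + (1.18) − (-1.21) = 3.2 mm/day.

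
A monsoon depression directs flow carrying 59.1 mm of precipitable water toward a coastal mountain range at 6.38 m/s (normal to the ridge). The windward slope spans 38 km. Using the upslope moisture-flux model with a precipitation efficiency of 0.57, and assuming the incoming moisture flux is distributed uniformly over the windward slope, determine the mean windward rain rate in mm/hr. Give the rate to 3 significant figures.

R ≈ 20.4 mm/hr

Incoming column moisture flux per unit ridge length: F = V × PW = 6.38 × 59.1 = 377.058 mm·m/s.
Spread over the 38 km slope with efficiency ε = 0.57: R = ε·F/W = 0.57 × 377.058 / 38000 m = 5.656e-03 mm/s.
R = 5.656e-03 × 3600 = 20.4 mm/hr.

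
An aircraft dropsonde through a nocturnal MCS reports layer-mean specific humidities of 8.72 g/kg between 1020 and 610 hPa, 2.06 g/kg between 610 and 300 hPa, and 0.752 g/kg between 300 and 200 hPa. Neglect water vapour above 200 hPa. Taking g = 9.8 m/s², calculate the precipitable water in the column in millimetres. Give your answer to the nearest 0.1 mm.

PW ≈ 43.8 mm

Precipitable water is the column-integrated vapour mass per unit area: PW = (1/g) Σ q̄ Δp, with q in kg/kg and Δp in Pa (1 kg/m² of water = 1 mm).
Layer 1020–610 hPa: Δp = 410 hPa = 41000 Pa, q̄ = 0.00872 kg/kg → 0.00872 × 41000 / 9.8 = 36.48 mm
Layer 610–300 hPa: Δp = 310 hPa = 31000 Pa, q̄ = 0.00206 kg/kg → 0.00206 × 31000 / 9.8 = 6.52 mm
Layer 300–200 hPa: Δp = 100 hPa = 10000 Pa, q̄ = 0.000752 kg/kg → 0.000752 × 10000 / 9.8 = 0.77 mm
PW = 36.48 + 6.52 + 0.77 = 43.77 ≈ 43.8 mm.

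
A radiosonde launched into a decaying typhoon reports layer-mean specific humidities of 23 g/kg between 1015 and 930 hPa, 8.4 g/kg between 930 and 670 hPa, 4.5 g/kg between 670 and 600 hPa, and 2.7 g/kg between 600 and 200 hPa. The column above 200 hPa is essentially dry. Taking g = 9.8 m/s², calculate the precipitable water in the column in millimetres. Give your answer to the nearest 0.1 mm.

PW ≈ 56.5 mm

Precipitable water is the column-integrated vapour mass per unit area: PW = (1/g) Σ q̄ Δp, with q in kg/kg and Δp in Pa (1 kg/m² of water = 1 mm).
Layer 1015–930 hPa: Δp = 85 hPa = 8500 Pa, q̄ = 0.023 kg/kg → 0.023 × 8500 / 9.8 = 19.95 mm
Layer 930–670 hPa: Δp = 260 hPa = 26000 Pa, q̄ = 0.0084 kg/kg → 0.0084 × 26000 / 9.8 = 22.29 mm
Layer 670–600 hPa: Δp = 70 hPa = 7000 Pa, q̄ = 0.0045 kg/kg → 0.0045 × 7000 / 9.8 = 3.21 mm
Layer 600–200 hPa: Δp = 400 hPa = 40000 Pa, q̄ = 0.0027 kg/kg → 0.0027 × 40000 / 9.8 = 11.02 mm
PW = 19.95 + 22.29 + 3.21 + 11.02 = 56.47 ≈ 56.5 mm.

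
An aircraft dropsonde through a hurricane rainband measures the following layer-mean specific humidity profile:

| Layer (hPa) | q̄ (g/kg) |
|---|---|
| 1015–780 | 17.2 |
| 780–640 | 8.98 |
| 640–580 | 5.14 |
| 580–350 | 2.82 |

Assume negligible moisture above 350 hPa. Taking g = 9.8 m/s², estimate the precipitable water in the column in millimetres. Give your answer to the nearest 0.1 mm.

Precipitable water is the column-integrated vapour mass per unit area: PW = (1/g) Σ q̄ Δp, with q in kg/kg and Δp in Pa (1 kg/m² of water = 1 mm).
Layer 1015–780 hPa: Δp = 235 hPa = 23500 Pa, q̄ = 0.0172 kg/kg → 0.0172 × 23500 / 9.8 = 41.24 mm
Layer 780–640 hPa: Δp = 140 hPa = 14000 Pa, q̄ = 0.00898 kg/kg → 0.00898 × 14000 / 9.8 = 12.83 mm
Layer 640–580 hPa: Δp = 60 hPa = 6000 Pa, q̄ = 0.00514 kg/kg → 0.00514 × 6000 / 9.8 = 3.15 mm
Layer 580–350 hPa: Δp = 230 hPa = 23000 Pa, q̄ = 0.00282 kg/kg → 0.00282 × 23000 / 9.8 = 6.62 mm
PW = 41.24 + 12.83 + 3.15 + 6.62 = 63.84 ≈ 63.8 mm.

PW ≈ 63.8 mm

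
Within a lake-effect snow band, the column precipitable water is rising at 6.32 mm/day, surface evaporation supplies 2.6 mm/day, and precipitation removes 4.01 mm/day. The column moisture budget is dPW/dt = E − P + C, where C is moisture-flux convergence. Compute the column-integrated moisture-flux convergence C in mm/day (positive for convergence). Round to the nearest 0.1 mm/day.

dPW/dt = +6.32 mm/day.
C = dPW/dt − E + P = (+6.32) − 2.6 + 4.01 = 7.7 mm/day.

C ≈ 7.7 mm/day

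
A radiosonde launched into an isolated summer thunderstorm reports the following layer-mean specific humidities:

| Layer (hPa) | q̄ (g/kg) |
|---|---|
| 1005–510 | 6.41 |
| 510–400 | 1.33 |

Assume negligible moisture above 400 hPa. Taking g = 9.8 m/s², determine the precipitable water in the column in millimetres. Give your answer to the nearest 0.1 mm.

PW ≈ 33.9 mm

Precipitable water is the column-integrated vapour mass per unit area: PW = (1/g) Σ q̄ Δp, with q in kg/kg and Δp in Pa (1 kg/m² of water = 1 mm).
Layer 1005–510 hPa: Δp = 495 hPa = 49500 Pa, q̄ = 0.00641 kg/kg → 0.00641 × 49500 / 9.8 = 32.38 mm
Layer 510–400 hPa: Δp = 110 hPa = 11000 Pa, q̄ = 0.00133 kg/kg → 0.00133 × 11000 / 9.8 = 1.49 mm
PW = 32.38 + 1.49 = 33.87 ≈ 33.9 mm.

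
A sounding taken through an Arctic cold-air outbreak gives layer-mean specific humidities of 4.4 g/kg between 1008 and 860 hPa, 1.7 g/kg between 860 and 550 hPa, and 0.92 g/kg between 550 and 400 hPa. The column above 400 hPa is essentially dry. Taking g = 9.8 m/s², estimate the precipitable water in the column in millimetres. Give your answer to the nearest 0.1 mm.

PW ≈ 13.4 mm

Precipitable water is the column-integrated vapour mass per unit area: PW = (1/g) Σ q̄ Δp, with q in kg/kg and Δp in Pa (1 kg/m² of water = 1 mm).
Layer 1008–860 hPa: Δp = 148 hPa = 14800 Pa, q̄ = 0.0044 kg/kg → 0.0044 × 14800 / 9.8 = 6.64 mm
Layer 860–550 hPa: Δp = 310 hPa = 31000 Pa, q̄ = 0.0017 kg/kg → 0.0017 × 31000 / 9.8 = 5.38 mm
Layer 550–400 hPa: Δp = 150 hPa = 15000 Pa, q̄ = 0.00092 kg/kg → 0.00092 × 15000 / 9.8 = 1.41 mm
PW = 6.64 + 5.38 + 1.41 = 13.43 ≈ 13.4 mm.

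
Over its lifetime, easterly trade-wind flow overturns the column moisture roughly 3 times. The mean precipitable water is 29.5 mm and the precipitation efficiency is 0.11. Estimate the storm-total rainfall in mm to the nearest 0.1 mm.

Each cycle deposits ε × PW = 0.11 × 29.5 = 3.245 mm.
Over 3 cycles: 3 × 3.245 = 9.7 mm.

rainfall ≈ 9.7 mm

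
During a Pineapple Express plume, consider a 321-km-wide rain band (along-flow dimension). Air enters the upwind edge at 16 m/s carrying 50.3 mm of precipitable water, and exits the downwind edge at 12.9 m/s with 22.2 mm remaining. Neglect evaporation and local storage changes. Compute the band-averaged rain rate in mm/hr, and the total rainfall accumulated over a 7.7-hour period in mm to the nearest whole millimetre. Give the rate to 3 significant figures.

Column moisture flux per unit crosswind length is F = V × PW.
Inflow: F_in = 16 × 50.3 = 804.8 mm·m/s
Outflow: F_out = 12.9 × 22.2 = 286.38 mm·m/s
Steady-state rate R = (F_in − F_out)/L = (804.8 − 286.38) / 321000 m = 1.615e-03 mm/s.
R = 1.615e-03 × 3600 = 5.81 mm/hr.
Over 7.7 h: total = 5.81 × 7.7 = 44.737 ≈ 45 mm.

R ≈ 5.81 mm/hr; total ≈ 45 mm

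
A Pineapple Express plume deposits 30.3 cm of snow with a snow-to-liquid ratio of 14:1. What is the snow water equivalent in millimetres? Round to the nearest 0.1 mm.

SWE ≈ 21.6 mm

SWE = snow depth / ratio = 30.3 cm / 14 = 2.164 cm = 21.6 mm.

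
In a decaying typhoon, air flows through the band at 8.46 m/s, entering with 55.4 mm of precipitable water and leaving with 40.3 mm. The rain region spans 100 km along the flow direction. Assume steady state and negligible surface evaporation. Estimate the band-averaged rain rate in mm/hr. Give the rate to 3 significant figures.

R ≈ 4.60 mm/hr

Column moisture flux per unit crosswind length is F = V × PW.
Inflow: F_in = 8.46 × 55.4 = 468.684 mm·m/s
Outflow: F_out = 8.46 × 40.3 = 340.938 mm·m/s
Steady-state rate R = (F_in − F_out)/L = (468.684 − 340.938) / 100000 m = 1.277e-03 mm/s.
R = 1.277e-03 × 3600 = 4.60 mm/hr.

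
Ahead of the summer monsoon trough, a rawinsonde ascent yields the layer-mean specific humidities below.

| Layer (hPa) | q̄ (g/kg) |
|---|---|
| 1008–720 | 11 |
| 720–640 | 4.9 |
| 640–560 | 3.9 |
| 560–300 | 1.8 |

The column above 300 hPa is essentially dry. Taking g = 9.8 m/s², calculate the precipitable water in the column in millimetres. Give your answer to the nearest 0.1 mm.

Precipitable water is the column-integrated vapour mass per unit area: PW = (1/g) Σ q̄ Δp, with q in kg/kg and Δp in Pa (1 kg/m² of water = 1 mm).
Layer 1008–720 hPa: Δp = 288 hPa = 28800 Pa, q̄ = 0.011 kg/kg → 0.011 × 28800 / 9.8 = 32.33 mm
Layer 720–640 hPa: Δp = 80 hPa = 8000 Pa, q̄ = 0.0049 kg/kg → 0.0049 × 8000 / 9.8 = 4.00 mm
Layer 640–560 hPa: Δp = 80 hPa = 8000 Pa, q̄ = 0.0039 kg/kg → 0.0039 × 8000 / 9.8 = 3.18 mm
Layer 560–300 hPa: Δp = 260 hPa = 26000 Pa, q̄ = 0.0018 kg/kg → 0.0018 × 26000 / 9.8 = 4.78 mm
PW = 32.33 + 4.00 + 3.18 + 4.78 = 44.29 ≈ 44.3 mm.

PW ≈ 44.3 mm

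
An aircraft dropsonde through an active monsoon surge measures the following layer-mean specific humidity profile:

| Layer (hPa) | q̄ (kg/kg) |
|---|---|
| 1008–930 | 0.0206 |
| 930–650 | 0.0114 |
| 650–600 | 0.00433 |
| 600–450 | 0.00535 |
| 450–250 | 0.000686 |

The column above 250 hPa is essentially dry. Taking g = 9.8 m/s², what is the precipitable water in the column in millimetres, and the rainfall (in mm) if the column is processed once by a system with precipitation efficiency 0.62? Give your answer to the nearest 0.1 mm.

Precipitable water is the column-integrated vapour mass per unit area: PW = (1/g) Σ q̄ Δp, with q in kg/kg and Δp in Pa (1 kg/m² of water = 1 mm).
Layer 1008–930 hPa: Δp = 78 hPa = 7800 Pa, q̄ = 0.0206 kg/kg → 0.0206 × 7800 / 9.8 = 16.40 mm
Layer 930–650 hPa: Δp = 280 hPa = 28000 Pa, q̄ = 0.0114 kg/kg → 0.0114 × 28000 / 9.8 = 32.57 mm
Layer 650–600 hPa: Δp = 50 hPa = 5000 Pa, q̄ = 0.00433 kg/kg → 0.00433 × 5000 / 9.8 = 2.21 mm
Layer 600–450 hPa: Δp = 150 hPa = 15000 Pa, q̄ = 0.00535 kg/kg → 0.00535 × 15000 / 9.8 = 8.19 mm
Layer 450–250 hPa: Δp = 200 hPa = 20000 Pa, q̄ = 0.000686 kg/kg → 0.000686 × 20000 / 9.8 = 1.40 mm
PW = 16.40 + 32.57 + 2.21 + 8.19 + 1.40 = 60.77 ≈ 60.8 mm.
Rainfall = ε × PW = 0.62 × 60.8 = 37.7 mm.

PW ≈ 60.8 mm; rainfall ≈ 37.7 mm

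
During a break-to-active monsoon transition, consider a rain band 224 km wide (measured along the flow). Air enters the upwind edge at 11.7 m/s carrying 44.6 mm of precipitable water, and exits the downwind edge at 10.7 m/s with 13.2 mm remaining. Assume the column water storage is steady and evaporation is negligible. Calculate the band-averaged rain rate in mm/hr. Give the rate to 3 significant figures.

Column moisture flux per unit crosswind length is F = V × PW.
Inflow: F_in = 11.7 × 44.6 = 521.82 mm·m/s
Outflow: F_out = 10.7 × 13.2 = 141.24 mm·m/s
Steady-state rate R = (F_in − F_out)/L = (521.82 − 141.24) / 224000 m = 1.699e-03 mm/s.
R = 1.699e-03 × 3600 = 6.12 mm/hr.

R ≈ 6.12 mm/hr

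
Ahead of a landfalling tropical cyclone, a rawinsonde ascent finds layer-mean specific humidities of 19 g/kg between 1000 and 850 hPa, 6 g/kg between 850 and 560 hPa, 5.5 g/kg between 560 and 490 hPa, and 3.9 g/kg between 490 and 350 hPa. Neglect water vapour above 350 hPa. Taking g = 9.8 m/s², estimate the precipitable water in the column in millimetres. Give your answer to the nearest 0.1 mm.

PW ≈ 56.3 mm

Precipitable water is the column-integrated vapour mass per unit area: PW = (1/g) Σ q̄ Δp, with q in kg/kg and Δp in Pa (1 kg/m² of water = 1 mm).
Layer 1000–850 hPa: Δp = 150 hPa = 15000 Pa, q̄ = 0.019 kg/kg → 0.019 × 15000 / 9.8 = 29.08 mm
Layer 850–560 hPa: Δp = 290 hPa = 29000 Pa, q̄ = 0.006 kg/kg → 0.006 × 29000 / 9.8 = 17.76 mm
Layer 560–490 hPa: Δp = 70 hPa = 7000 Pa, q̄ = 0.0055 kg/kg → 0.0055 × 7000 / 9.8 = 3.93 mm
Layer 490–350 hPa: Δp = 140 hPa = 14000 Pa, q̄ = 0.0039 kg/kg → 0.0039 × 14000 / 9.8 = 5.57 mm
PW = 29.08 + 17.76 + 3.93 + 5.57 = 56.34 ≈ 56.3 mm.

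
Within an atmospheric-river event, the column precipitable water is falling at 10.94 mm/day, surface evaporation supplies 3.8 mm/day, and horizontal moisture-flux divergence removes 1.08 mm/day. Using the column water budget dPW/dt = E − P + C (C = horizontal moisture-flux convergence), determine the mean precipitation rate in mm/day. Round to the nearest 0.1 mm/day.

P ≈ 13.7 mm/day

dPW/dt = -10.94 mm/day.
P = E + C − dPW/dt = 3.8 + (-1.08) − (-10.94) = 13.7 mm/day.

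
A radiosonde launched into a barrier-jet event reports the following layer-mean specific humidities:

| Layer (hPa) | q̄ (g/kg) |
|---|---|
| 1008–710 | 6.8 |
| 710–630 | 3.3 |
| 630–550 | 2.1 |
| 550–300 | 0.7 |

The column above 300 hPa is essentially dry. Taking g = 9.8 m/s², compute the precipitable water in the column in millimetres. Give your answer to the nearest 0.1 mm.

PW ≈ 26.9 mm

Precipitable water is the column-integrated vapour mass per unit area: PW = (1/g) Σ q̄ Δp, with q in kg/kg and Δp in Pa (1 kg/m² of water = 1 mm).
Layer 1008–710 hPa: Δp = 298 hPa = 29800 Pa, q̄ = 0.0068 kg/kg → 0.0068 × 29800 / 9.8 = 20.68 mm
Layer 710–630 hPa: Δp = 80 hPa = 8000 Pa, q̄ = 0.0033 kg/kg → 0.0033 × 8000 / 9.8 = 2.69 mm
Layer 630–550 hPa: Δp = 80 hPa = 8000 Pa, q̄ = 0.0021 kg/kg → 0.0021 × 8000 / 9.8 = 1.71 mm
Layer 550–300 hPa: Δp = 250 hPa = 25000 Pa, q̄ = 0.0007 kg/kg → 0.0007 × 25000 / 9.8 = 1.79 mm
PW = 20.68 + 2.69 + 1.71 + 1.79 = 26.87 ≈ 26.9 mm.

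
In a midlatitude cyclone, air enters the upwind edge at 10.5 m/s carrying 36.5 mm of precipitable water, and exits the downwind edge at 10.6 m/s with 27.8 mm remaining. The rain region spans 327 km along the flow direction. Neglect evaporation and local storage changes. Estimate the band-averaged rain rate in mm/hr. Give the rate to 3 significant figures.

Column moisture flux per unit crosswind length is F = V × PW.
Inflow: F_in = 10.5 × 36.5 = 383.25 mm·m/s
Outflow: F_out = 10.6 × 27.8 = 294.68 mm·m/s
Steady-state rate R = (F_in − F_out)/L = (383.25 − 294.68) / 327000 m = 2.709e-04 mm/s.
R = 2.709e-04 × 3600 = 0.975 mm/hr.

R ≈ 0.975 mm/hr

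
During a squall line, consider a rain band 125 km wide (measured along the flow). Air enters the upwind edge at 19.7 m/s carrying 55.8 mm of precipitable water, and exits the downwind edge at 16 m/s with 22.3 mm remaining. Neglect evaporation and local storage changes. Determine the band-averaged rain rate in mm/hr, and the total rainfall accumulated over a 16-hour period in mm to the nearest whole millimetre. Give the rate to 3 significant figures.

R ≈ 21.4 mm/hr; total ≈ 342 mm

Column moisture flux per unit crosswind length is F = V × PW.
Inflow: F_in = 19.7 × 55.8 = 1099.26 mm·m/s
Outflow: F_out = 16 × 22.3 = 356.8 mm·m/s
Steady-state rate R = (F_in − F_out)/L = (1099.26 − 356.8) / 125000 m = 5.940e-03 mm/s.
R = 5.940e-03 × 3600 = 21.4 mm/hr.
Over 16 h: total = 21.4 × 16 = 342.4 ≈ 342 mm.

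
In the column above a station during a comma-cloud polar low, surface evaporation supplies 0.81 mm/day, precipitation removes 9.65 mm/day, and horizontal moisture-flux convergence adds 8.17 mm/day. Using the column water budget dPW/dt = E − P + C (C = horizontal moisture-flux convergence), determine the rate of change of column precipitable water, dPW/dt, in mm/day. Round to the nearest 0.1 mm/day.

dPW/dt = E − P + C = 0.81 − 9.65 + (8.17) = -0.7 mm/day.

dPW/dt ≈ -0.7 mm/day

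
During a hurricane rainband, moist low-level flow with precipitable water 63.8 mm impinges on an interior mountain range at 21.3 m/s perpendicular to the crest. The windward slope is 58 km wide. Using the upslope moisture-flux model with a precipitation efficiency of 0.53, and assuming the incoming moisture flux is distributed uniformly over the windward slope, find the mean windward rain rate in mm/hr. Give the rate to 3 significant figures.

R ≈ 44.7 mm/hr

Incoming column moisture flux per unit ridge length: F = V × PW = 21.3 × 63.8 = 1358.94 mm·m/s.
Spread over the 58 km slope with efficiency ε = 0.53: R = ε·F/W = 0.53 × 1358.94 / 58000 m = 1.242e-02 mm/s.
R = 1.242e-02 × 3600 = 44.7 mm/hr.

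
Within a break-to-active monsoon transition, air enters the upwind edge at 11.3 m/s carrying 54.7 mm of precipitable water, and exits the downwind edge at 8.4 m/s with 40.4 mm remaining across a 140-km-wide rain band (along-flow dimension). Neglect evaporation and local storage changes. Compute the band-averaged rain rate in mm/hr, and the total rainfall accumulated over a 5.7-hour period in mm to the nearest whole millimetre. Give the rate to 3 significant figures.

R ≈ 7.17 mm/hr; total ≈ 41 mm

Column moisture flux per unit crosswind length is F = V × PW.
Inflow: F_in = 11.3 × 54.7 = 618.11 mm·m/s
Outflow: F_out = 8.4 × 40.4 = 339.36 mm·m/s
Steady-state rate R = (F_in − F_out)/L = (618.11 − 339.36) / 140000 m = 1.991e-03 mm/s.
R = 1.991e-03 × 3600 = 7.17 mm/hr.
Over 5.7 h: total = 7.17 × 5.7 = 40.869 ≈ 41 mm.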